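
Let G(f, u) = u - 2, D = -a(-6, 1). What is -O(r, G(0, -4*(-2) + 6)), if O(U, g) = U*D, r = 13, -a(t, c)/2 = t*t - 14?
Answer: -572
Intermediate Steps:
a(t, c) = 28 - 2*t² (a(t, c) = -2*(t*t - 14) = -2*(t² - 14) = -2*(-14 + t²) = 28 - 2*t²)
D = 44 (D = -(28 - 2*(-6)²) = -(28 - 2*36) = -(28 - 72) = -1*(-44) = 44)
G(f, u) = -2 + u
O(U, g) = 44*U (O(U, g) = U*44 = 44*U)
-O(r, G(0, -4*(-2) + 6)) = -44*13 = -1*572 = -572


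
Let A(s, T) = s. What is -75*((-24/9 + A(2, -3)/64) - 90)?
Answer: 222325/32 ≈ 6947.7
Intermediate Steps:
-75*((-24/9 + A(2, -3)/64) - 90) = -75*((-24/9 + 2/64) - 90) = -75*((-24*⅑ + 2*(1/64)) - 90) = -75*((-8/3 + 1/32) - 90) = -75*(-253/96 - 90) = -75*(-8893/96) = 222325/32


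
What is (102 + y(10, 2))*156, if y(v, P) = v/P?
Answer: 16692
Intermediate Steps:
(102 + y(10, 2))*156 = (102 + 10/2)*156 = (102 + 10*(1/2))*156 = (102 + 5)*156 = 107*156 = 16692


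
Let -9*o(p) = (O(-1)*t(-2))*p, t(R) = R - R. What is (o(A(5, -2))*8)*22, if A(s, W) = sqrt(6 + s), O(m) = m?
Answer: 0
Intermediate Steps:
t(R) = 0
o(p) = 0 (o(p) = -(-1*0)*p/9 = -0*p = -1/9*0 = 0)
(o(A(5, -2))*8)*22 = (0*8)*22 = 0*22 = 0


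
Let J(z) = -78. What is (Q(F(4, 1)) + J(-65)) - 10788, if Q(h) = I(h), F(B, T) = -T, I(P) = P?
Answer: -10867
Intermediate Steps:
Q(h) = h
(Q(F(4, 1)) + J(-65)) - 10788 = (-1*1 - 78) - 10788 = (-1 - 78) - 10788 = -79 - 10788 = -10867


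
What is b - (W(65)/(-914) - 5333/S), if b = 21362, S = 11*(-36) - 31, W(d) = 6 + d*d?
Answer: 8334050911/390278 ≈ 21354.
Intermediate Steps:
W(d) = 6 + d**2
S = -427 (S = -396 - 31 = -427)
b - (W(65)/(-914) - 5333/S) = 21362 - ((6 + 65**2)/(-914) - 5333/(-427)) = 21362 - ((6 + 4225)*(-1/914) - 5333*(-1/427)) = 21362 - (4231*(-1/914) + 5333/427) = 21362 - (-4231/914 + 5333/427) = 21362 - 1*3067725/390278 = 21362 - 3067725/390278 = 8334050911/390278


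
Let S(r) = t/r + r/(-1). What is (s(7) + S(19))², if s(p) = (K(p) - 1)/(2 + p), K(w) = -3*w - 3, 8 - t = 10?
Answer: 14002564/29241 ≈ 478.87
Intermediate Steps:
t = -2 (t = 8 - 1*10 = 8 - 10 = -2)
K(w) = -3 - 3*w
S(r) = -r - 2/r (S(r) = -2/r + r/(-1) = -2/r + r*(-1) = -2/r - r = -r - 2/r)
s(p) = (-4 - 3*p)/(2 + p) (s(p) = ((-3 - 3*p) - 1)/(2 + p) = (-4 - 3*p)/(2 + p))
(s(7) + S(19))² = ((-4 - 3*7)/(2 + 7) + (-1*19 - 2/19))² = ((-4 - 21)/9 + (-19 - 2*1/19))² = ((⅑)*(-25) + (-19 - 2/19))² = (-25/9 - 363/19)² = (-3742/171)² = 14002564/29241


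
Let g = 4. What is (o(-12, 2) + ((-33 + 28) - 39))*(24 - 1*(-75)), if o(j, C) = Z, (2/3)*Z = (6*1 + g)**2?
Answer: 10494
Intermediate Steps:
Z = 150 (Z = 3*(6*1 + 4)**2/2 = 3*(6 + 4)**2/2 = (3/2)*10**2 = (3/2)*100 = 150)
o(j, C) = 150
(o(-12, 2) + ((-33 + 28) - 39))*(24 - 1*(-75)) = (150 + ((-33 + 28) - 39))*(24 - 1*(-75)) = (150 + (-5 - 39))*(24 + 75) = (150 - 44)*99 = 106*99 = 10494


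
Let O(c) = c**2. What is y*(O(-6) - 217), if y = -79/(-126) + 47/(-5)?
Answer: 1000387/630 ≈ 1587.9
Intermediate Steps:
y = -5527/630 (y = -79*(-1/126) + 47*(-1/5) = 79/126 - 47/5 = -5527/630 ≈ -8.7730)
y*(O(-6) - 217) = -5527*((-6)**2 - 217)/630 = -5527*(36 - 217)/630 = -5527/630*(-181) = 1000387/630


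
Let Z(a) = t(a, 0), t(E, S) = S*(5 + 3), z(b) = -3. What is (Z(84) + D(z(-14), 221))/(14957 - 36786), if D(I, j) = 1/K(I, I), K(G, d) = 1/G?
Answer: 3/21829 ≈ 0.00013743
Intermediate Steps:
K(G, d) = 1/G
D(I, j) = I (D(I, j) = 1/(1/I) = I)
t(E, S) = 8*S (t(E, S) = S*8 = 8*S)
Z(a) = 0 (Z(a) = 8*0 = 0)
(Z(84) + D(z(-14), 221))/(14957 - 36786) = (0 - 3)/(14957 - 36786) = -3/(-21829) = -3*(-1/21829) = 3/21829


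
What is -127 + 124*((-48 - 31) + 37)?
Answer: -5335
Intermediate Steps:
-127 + 124*((-48 - 31) + 37) = -127 + 124*(-79 + 37) = -127 + 124*(-42) = -127 - 5208 = -5335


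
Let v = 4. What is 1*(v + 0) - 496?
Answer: -492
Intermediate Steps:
1*(v + 0) - 496 = 1*(4 + 0) - 496 = 1*4 - 496 = 4 - 496 = -492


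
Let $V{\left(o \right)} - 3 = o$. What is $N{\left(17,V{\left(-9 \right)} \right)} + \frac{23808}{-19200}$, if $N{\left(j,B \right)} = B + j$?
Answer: $\frac{244}{25} \approx 9.76$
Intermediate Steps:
$V{\left(o \right)} = 3 + o$
$N{\left(17,V{\left(-9 \right)} \right)} + \frac{23808}{-19200} = \left(\left(3 - 9\right) + 17\right) + \frac{23808}{-19200} = \left(-6 + 17\right) + 23808 \left(- \frac{1}{19200}\right) = 11 - \frac{31}{25} = \frac{244}{25}$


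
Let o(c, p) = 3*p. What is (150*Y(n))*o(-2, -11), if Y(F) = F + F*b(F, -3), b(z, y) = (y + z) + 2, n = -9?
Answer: -400950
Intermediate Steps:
b(z, y) = 2 + y + z
Y(F) = F + F*(-1 + F) (Y(F) = F + F*(2 - 3 + F) = F + F*(-1 + F))
(150*Y(n))*o(-2, -11) = (150*(-9)²)*(3*(-11)) = (150*81)*(-33) = 12150*(-33) = -400950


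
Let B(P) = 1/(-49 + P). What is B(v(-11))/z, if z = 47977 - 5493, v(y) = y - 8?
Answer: -1/2888912 ≈ -3.4615e-7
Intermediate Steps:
v(y) = -8 + y
z = 42484
B(v(-11))/z = 1/(-49 + (-8 - 11)*42484) = (1/42484)/(-49 - 19) = (1/42484)/(-68) = -1/68*1/42484 = -1/2888912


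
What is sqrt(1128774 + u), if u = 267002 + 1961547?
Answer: sqrt(3357323) ≈ 1832.3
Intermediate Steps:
u = 2228549
sqrt(1128774 + u) = sqrt(1128774 + 2228549) = sqrt(3357323)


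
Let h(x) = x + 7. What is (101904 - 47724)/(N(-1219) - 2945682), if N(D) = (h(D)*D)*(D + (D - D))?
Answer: -9030/300655069 ≈ -3.0034e-5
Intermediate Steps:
h(x) = 7 + x
N(D) = D²*(7 + D) (N(D) = ((7 + D)*D)*(D + (D - D)) = (D*(7 + D))*(D + 0) = (D*(7 + D))*D = D²*(7 + D))
(101904 - 47724)/(N(-1219) - 2945682) = (101904 - 47724)/((-1219)²*(7 - 1219) - 2945682) = 54180/(1485961*(-1212) - 2945682) = 54180/(-1800984732 - 2945682) = 54180/(-1803930414) = 54180*(-1/1803930414) = -9030/300655069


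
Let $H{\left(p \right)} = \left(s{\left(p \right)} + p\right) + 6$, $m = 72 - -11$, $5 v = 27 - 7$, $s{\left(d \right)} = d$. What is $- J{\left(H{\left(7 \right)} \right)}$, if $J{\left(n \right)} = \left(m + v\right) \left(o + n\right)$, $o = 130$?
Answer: $-13050$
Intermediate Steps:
$v = 4$ ($v = \frac{27 - 7}{5} = \frac{1}{5} \cdot 20 = 4$)
$m = 83$ ($m = 72 + 11 = 83$)
$H{\left(p \right)} = 6 + 2 p$ ($H{\left(p \right)} = \left(p + p\right) + 6 = 2 p + 6 = 6 + 2 p$)
$J{\left(n \right)} = 11310 + 87 n$ ($J{\left(n \right)} = \left(83 + 4\right) \left(130 + n\right) = 87 \left(130 + n\right) = 11310 + 87 n$)
$- J{\left(H{\left(7 \right)} \right)} = - (11310 + 87 \left(6 + 2 \cdot 7\right)) = - (11310 + 87 \left(6 + 14\right)) = - (11310 + 87 \cdot 20) = - (11310 + 1740) = \left(-1\right) 13050 = -13050$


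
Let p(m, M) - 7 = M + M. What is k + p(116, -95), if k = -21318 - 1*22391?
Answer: -43892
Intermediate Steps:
p(m, M) = 7 + 2*M (p(m, M) = 7 + (M + M) = 7 + 2*M)
k = -43709 (k = -21318 - 22391 = -43709)
k + p(116, -95) = -43709 + (7 + 2*(-95)) = -43709 + (7 - 190) = -43709 - 183 = -43892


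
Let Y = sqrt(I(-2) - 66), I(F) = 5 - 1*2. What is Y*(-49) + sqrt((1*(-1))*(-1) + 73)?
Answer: sqrt(74) - 147*I*sqrt(7) ≈ 8.6023 - 388.93*I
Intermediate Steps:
I(F) = 3 (I(F) = 5 - 2 = 3)
Y = 3*I*sqrt(7) (Y = sqrt(3 - 66) = sqrt(-63) = 3*I*sqrt(7) ≈ 7.9373*I)
Y*(-49) + sqrt((1*(-1))*(-1) + 73) = (3*I*sqrt(7))*(-49) + sqrt((1*(-1))*(-1) + 73) = -147*I*sqrt(7) + sqrt(-1*(-1) + 73) = -147*I*sqrt(7) + sqrt(1 + 73) = -147*I*sqrt(7) + sqrt(74) = sqrt(74) - 147*I*sqrt(7)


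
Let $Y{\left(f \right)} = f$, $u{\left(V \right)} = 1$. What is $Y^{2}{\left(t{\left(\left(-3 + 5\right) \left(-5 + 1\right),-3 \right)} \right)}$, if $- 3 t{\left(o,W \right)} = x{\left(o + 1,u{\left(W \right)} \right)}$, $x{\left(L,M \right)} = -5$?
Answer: $\frac{25}{9} \approx 2.7778$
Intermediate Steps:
$t{\left(o,W \right)} = \frac{5}{3}$ ($t{\left(o,W \right)} = \left(- \frac{1}{3}\right) \left(-5\right) = \frac{5}{3}$)
$Y^{2}{\left(t{\left(\left(-3 + 5\right) \left(-5 + 1\right),-3 \right)} \right)} = \left(\frac{5}{3}\right)^{2} = \frac{25}{9}$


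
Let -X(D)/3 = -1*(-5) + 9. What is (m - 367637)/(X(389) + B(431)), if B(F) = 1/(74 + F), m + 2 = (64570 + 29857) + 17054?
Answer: 129359790/21209 ≈ 6099.3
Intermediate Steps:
m = 111479 (m = -2 + ((64570 + 29857) + 17054) = -2 + (94427 + 17054) = -2 + 111481 = 111479)
X(D) = -42 (X(D) = -3*(-1*(-5) + 9) = -3*(5 + 9) = -3*14 = -42)
(m - 367637)/(X(389) + B(431)) = (111479 - 367637)/(-42 + 1/(74 + 431)) = -256158/(-42 + 1/505) = -256158/(-21209/505) = -256158*(-505/21209) = 129359790/21209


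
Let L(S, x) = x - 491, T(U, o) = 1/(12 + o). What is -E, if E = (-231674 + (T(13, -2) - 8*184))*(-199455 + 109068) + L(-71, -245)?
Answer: -210733577273/10 ≈ -2.1073e+10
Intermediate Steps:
L(S, x) = -491 + x
E = 210733577273/10 (E = (-231674 + (1/(12 - 2) - 8*184))*(-199455 + 109068) + (-491 - 245) = (-231674 + (1/10 - 1472))*(-90387) - 736 = (-231674 + (⅒ - 1472))*(-90387) - 736 = (-231674 - 14719/10)*(-90387) - 736 = -2331459/10*(-90387) - 736 = 210733584633/10 - 736 = 210733577273/10 ≈ 2.1073e+10)
-E = -1*210733577273/10 = -210733577273/10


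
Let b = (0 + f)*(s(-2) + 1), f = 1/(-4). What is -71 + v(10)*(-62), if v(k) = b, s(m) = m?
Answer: -173/2 ≈ -86.500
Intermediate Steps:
f = -¼ ≈ -0.25000
b = ¼ (b = (0 - ¼)*(-2 + 1) = -¼*(-1) = ¼ ≈ 0.25000)
v(k) = ¼
-71 + v(10)*(-62) = -71 + (¼)*(-62) = -71 - 31/2 = -173/2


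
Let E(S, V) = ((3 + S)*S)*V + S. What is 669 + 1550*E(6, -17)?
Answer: -1412931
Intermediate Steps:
E(S, V) = S + S*V*(3 + S) (E(S, V) = (S*(3 + S))*V + S = S*V*(3 + S) + S = S + S*V*(3 + S))
669 + 1550*E(6, -17) = 669 + 1550*(6*(1 + 3*(-17) + 6*(-17))) = 669 + 1550*(6*(1 - 51 - 102)) = 669 + 1550*(6*(-152)) = 669 + 1550*(-912) = 669 - 1413600 = -1412931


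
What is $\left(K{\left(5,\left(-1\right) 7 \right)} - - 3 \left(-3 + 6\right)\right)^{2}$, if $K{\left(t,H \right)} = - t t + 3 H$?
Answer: $1369$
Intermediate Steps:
$K{\left(t,H \right)} = - t^{2} + 3 H$
$\left(K{\left(5,\left(-1\right) 7 \right)} - - 3 \left(-3 + 6\right)\right)^{2} = \left(\left(- 5^{2} + 3 \left(\left(-1\right) 7\right)\right) - - 3 \left(-3 + 6\right)\right)^{2} = \left(\left(\left(-1\right) 25 + 3 \left(-7\right)\right) - \left(-3\right) 3\right)^{2} = \left(\left(-25 - 21\right) - -9\right)^{2} = \left(-46 + 9\right)^{2} = \left(-37\right)^{2} = 1369$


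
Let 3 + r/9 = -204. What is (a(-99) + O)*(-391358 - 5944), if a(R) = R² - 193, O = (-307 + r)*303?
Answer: 257412760404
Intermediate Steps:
r = -1863 (r = -27 + 9*(-204) = -27 - 1836 = -1863)
O = -657510 (O = (-307 - 1863)*303 = -2170*303 = -657510)
a(R) = -193 + R²
(a(-99) + O)*(-391358 - 5944) = ((-193 + (-99)²) - 657510)*(-391358 - 5944) = ((-193 + 9801) - 657510)*(-397302) = (9608 - 657510)*(-397302) = -647902*(-397302) = 257412760404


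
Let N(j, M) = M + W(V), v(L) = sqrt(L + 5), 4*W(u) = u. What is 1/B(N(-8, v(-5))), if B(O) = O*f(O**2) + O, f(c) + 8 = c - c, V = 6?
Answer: -2/21 ≈ -0.095238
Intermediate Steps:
W(u) = u/4
f(c) = -8 (f(c) = -8 + (c - c) = -8 + 0 = -8)
v(L) = sqrt(5 + L)
N(j, M) = 3/2 + M (N(j, M) = M + (1/4)*6 = M + 3/2 = 3/2 + M)
B(O) = -7*O (B(O) = O*(-8) + O = -8*O + O = -7*O)
1/B(N(-8, v(-5))) = 1/(-7*(3/2 + sqrt(5 - 5))) = 1/(-7*(3/2 + sqrt(0))) = 1/(-7*(3/2 + 0)) = 1/(-7*3/2) = 1/(-21/2) = -2/21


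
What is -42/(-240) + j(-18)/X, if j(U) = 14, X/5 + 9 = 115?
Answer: 427/2120 ≈ 0.20142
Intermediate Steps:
X = 530 (X = -45 + 5*115 = -45 + 575 = 530)
-42/(-240) + j(-18)/X = -42/(-240) + 14/530 = -42*(-1/240) + 14*(1/530) = 7/40 + 7/265 = 427/2120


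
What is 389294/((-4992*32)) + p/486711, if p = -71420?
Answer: -33480431419/12958193664 ≈ -2.5837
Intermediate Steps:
389294/((-4992*32)) + p/486711 = 389294/((-4992*32)) - 71420/486711 = 389294/(-159744) - 71420*1/486711 = 389294*(-1/159744) - 71420/486711 = -194647/79872 - 71420/486711 = -33480431419/12958193664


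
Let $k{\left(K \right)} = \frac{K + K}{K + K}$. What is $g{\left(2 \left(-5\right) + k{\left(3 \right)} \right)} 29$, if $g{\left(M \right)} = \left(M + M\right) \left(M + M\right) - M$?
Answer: $9657$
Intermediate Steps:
$k{\left(K \right)} = 1$ ($k{\left(K \right)} = \frac{2 K}{2 K} = 2 K \frac{1}{2 K} = 1$)
$g{\left(M \right)} = - M + 4 M^{2}$ ($g{\left(M \right)} = 2 M 2 M - M = 4 M^{2} - M = - M + 4 M^{2}$)
$g{\left(2 \left(-5\right) + k{\left(3 \right)} \right)} 29 = \left(2 \left(-5\right) + 1\right) \left(-1 + 4 \left(2 \left(-5\right) + 1\right)\right) 29 = \left(-10 + 1\right) \left(-1 + 4 \left(-10 + 1\right)\right) 29 = - 9 \left(-1 + 4 \left(-9\right)\right) 29 = - 9 \left(-1 - 36\right) 29 = \left(-9\right) \left(-37\right) 29 = 333 \cdot 29 = 9657$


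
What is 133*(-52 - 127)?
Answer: -23807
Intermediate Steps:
133*(-52 - 127) = 133*(-179) = -23807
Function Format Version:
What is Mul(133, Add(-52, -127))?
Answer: -23807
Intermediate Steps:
Mul(133, Add(-52, -127)) = Mul(133, -179) = -23807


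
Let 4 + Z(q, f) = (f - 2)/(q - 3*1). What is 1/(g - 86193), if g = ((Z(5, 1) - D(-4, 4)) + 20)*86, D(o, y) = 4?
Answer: -1/85204 ≈ -1.1737e-5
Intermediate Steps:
Z(q, f) = -4 + (-2 + f)/(-3 + q) (Z(q, f) = -4 + (f - 2)/(q - 3*1) = -4 + (-2 + f)/(q - 3) = -4 + (-2 + f)/(-3 + q))
g = 989 (g = (((10 + 1 - 4*5)/(-3 + 5) - 1*4) + 20)*86 = (((10 + 1 - 20)/2 - 4) + 20)*86 = (((½)*(-9) - 4) + 20)*86 = ((-9/2 - 4) + 20)*86 = (-17/2 + 20)*86 = (23/2)*86 = 989)
1/(g - 86193) = 1/(989 - 86193) = 1/(-85204) = -1/85204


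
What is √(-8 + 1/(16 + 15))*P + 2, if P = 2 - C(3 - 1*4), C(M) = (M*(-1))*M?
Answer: 2 + 3*I*√7657/31 ≈ 2.0 + 8.4682*I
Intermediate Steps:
C(M) = -M² (C(M) = (-M)*M = -M²)
P = 3 (P = 2 - (-1)*(3 - 1*4)² = 2 - (-1)*(3 - 4)² = 2 - (-1)*(-1)² = 2 - (-1) = 2 - 1*(-1) = 2 + 1 = 3)
√(-8 + 1/(16 + 15))*P + 2 = √(-8 + 1/(16 + 15))*3 + 2 = √(-8 + 1/31)*3 + 2 = √(-247/31)*3 + 2 = (I*√7657/31)*3 + 2 = 3*I*√7657/31 + 2 = 2 + 3*I*√7657/31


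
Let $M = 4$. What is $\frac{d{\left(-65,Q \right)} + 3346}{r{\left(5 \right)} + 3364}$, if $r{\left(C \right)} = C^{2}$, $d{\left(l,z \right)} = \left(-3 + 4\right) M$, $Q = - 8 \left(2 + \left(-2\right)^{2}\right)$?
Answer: $\frac{3350}{3389} \approx 0.98849$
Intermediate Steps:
$Q = -48$ ($Q = - 8 \left(2 + 4\right) = \left(-8\right) 6 = -48$)
$d{\left(l,z \right)} = 4$ ($d{\left(l,z \right)} = \left(-3 + 4\right) 4 = 1 \cdot 4 = 4$)
$\frac{d{\left(-65,Q \right)} + 3346}{r{\left(5 \right)} + 3364} = \frac{4 + 3346}{5^{2} + 3364} = \frac{3350}{25 + 3364} = \frac{3350}{3389}$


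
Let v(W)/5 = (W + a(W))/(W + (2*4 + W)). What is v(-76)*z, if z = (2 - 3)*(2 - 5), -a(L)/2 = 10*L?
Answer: -1805/12 ≈ -150.42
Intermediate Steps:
a(L) = -20*L
v(W) = -95*W/(8 + 2*W) (v(W) = 5*((W - 20*W)/(W + (2*4 + W))) = 5*((-19*W)/(W + (8 + W))) = 5*((-19*W)/(8 + 2*W)) = 5*(-19*W/(8 + 2*W)) = -95*W/(8 + 2*W))
z = 3 (z = -1*(-3) = 3)
v(-76)*z = -95*(-76)/(8 + 2*(-76))*3 = -95*(-76)/(8 - 152)*3 = -95*(-76)/(-144)*3 = -95*(-76)*(-1/144)*3 = -1805/36*3 = -1805/12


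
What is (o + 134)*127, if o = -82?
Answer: 6604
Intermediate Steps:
(o + 134)*127 = (-82 + 134)*127 = 52*127 = 6604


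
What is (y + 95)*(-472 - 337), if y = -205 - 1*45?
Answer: 125395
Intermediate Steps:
y = -250 (y = -205 - 45 = -250)
(y + 95)*(-472 - 337) = (-250 + 95)*(-472 - 337) = -155*(-809) = 125395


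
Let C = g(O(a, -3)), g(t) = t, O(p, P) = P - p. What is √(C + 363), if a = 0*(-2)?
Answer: 6*√10 ≈ 18.974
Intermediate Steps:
a = 0
C = -3 (C = -3 - 1*0 = -3 + 0 = -3)
√(C + 363) = √(-3 + 363) = √360 = 6*√10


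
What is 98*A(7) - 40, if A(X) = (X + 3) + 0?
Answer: 940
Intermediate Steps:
A(X) = 3 + X (A(X) = (3 + X) + 0 = 3 + X)
98*A(7) - 40 = 98*(3 + 7) - 40 = 98*10 - 40 = 980 - 40 = 940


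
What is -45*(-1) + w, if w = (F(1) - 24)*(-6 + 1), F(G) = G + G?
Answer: 155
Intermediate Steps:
F(G) = 2*G
w = 110 (w = (2*1 - 24)*(-6 + 1) = (2 - 24)*(-5) = -22*(-5) = 110)
-45*(-1) + w = -45*(-1) + 110 = 45 + 110 = 155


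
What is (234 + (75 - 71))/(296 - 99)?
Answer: 238/197 ≈ 1.2081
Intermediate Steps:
(234 + (75 - 71))/(296 - 99) = (234 + 4)/197 = 238*(1/197) = 238/197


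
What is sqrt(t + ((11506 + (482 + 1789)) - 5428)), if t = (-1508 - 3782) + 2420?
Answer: sqrt(5479) ≈ 74.020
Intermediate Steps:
t = -2870 (t = -5290 + 2420 = -2870)
sqrt(t + ((11506 + (482 + 1789)) - 5428)) = sqrt(-2870 + ((11506 + (482 + 1789)) - 5428)) = sqrt(-2870 + ((11506 + 2271) - 5428)) = sqrt(-2870 + (13777 - 5428)) = sqrt(-2870 + 8349) = sqrt(5479)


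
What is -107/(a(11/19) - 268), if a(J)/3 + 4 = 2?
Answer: 107/274 ≈ 0.39051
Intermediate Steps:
a(J) = -6 (a(J) = -12 + 3*2 = -12 + 6 = -6)
-107/(a(11/19) - 268) = -107/(-6 - 268) = -107/(-274) = -107*(-1/274) = 107/274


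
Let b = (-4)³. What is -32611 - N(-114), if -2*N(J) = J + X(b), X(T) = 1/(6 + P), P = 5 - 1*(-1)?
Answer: -784031/24 ≈ -32668.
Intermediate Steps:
P = 6 (P = 5 + 1 = 6)
b = -64
X(T) = 1/12 (X(T) = 1/(6 + 6) = 1/12)
N(J) = -1/24 - J/2 (N(J) = -(J + 1/12)/2 = -(1/12 + J)/2 = -1/24 - J/2)
-32611 - N(-114) = -32611 - (-1/24 - ½*(-114)) = -32611 - (-1/24 + 57) = -32611 - 1*1367/24 = -32611 - 1367/24 = -784031/24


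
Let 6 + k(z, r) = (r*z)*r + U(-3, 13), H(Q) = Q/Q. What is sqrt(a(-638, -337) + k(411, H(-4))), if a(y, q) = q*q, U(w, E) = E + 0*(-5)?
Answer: sqrt(113987) ≈ 337.62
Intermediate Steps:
U(w, E) = E (U(w, E) = E + 0 = E)
a(y, q) = q**2
H(Q) = 1
k(z, r) = 7 + z*r**2 (k(z, r) = -6 + ((r*z)*r + 13) = -6 + (z*r**2 + 13) = -6 + (13 + z*r**2) = 7 + z*r**2)
sqrt(a(-638, -337) + k(411, H(-4))) = sqrt((-337)**2 + (7 + 411*1**2)) = sqrt(113569 + (7 + 411*1)) = sqrt(113569 + (7 + 411)) = sqrt(113569 + 418) = sqrt(113987)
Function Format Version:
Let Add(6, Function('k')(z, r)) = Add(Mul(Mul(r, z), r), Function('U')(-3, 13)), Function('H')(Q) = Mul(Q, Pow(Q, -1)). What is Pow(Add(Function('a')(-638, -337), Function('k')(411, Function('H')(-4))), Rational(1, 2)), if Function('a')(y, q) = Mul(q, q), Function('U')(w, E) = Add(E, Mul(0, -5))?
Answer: Pow(113987, Rational(1, 2)) ≈ 337.62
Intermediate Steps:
Function('U')(w, E) = E (Function('U')(w, E) = Add(E, 0) = E)
Function('a')(y, q) = Pow(q, 2)
Function('H')(Q) = 1
Function('k')(z, r) = Add(7, Mul(z, Pow(r, 2))) (Function('k')(z, r) = Add(-6, Add(Mul(Mul(r, z), r), 13)) = Add(-6, Add(Mul(z, Pow(r, 2)), 13)) = Add(-6, Add(13, Mul(z, Pow(r, 2)))) = Add(7, Mul(z, Pow(r, 2))))
Pow(Add(Function('a')(-638, -337), Function('k')(411, Function('H')(-4))), Rational(1, 2)) = Pow(Add(Pow(-337, 2), Add(7, Mul(411, Pow(1, 2)))), Rational(1, 2)) = Pow(Add(113569, Add(7, Mul(411, 1))), Rational(1, 2)) = Pow(Add(113569, Add(7, 411)), Rational(1, 2)) = Pow(Add(113569, 418), Rational(1, 2)) = Pow(113987, Rational(1, 2))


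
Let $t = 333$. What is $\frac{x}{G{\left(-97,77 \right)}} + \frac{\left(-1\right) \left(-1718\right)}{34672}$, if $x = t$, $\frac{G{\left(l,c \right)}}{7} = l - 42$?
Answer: $- \frac{4937081}{16867928} \approx -0.29269$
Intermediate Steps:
$G{\left(l,c \right)} = -294 + 7 l$ ($G{\left(l,c \right)} = 7 \left(l - 42\right) = 7 \left(-42 + l\right) = -294 + 7 l$)
$x = 333$
$\frac{x}{G{\left(-97,77 \right)}} + \frac{\left(-1\right) \left(-1718\right)}{34672} = \frac{333}{-294 + 7 \left(-97\right)} + \frac{\left(-1\right) \left(-1718\right)}{34672} = \frac{333}{-294 - 679} + 1718 \cdot \frac{1}{34672} = \frac{333}{-973} + \frac{859}{17336} = 333 \left(- \frac{1}{973}\right) + \frac{859}{17336} = - \frac{333}{973} + \frac{859}{17336} = - \frac{4937081}{16867928}$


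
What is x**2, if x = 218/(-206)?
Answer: 11881/10609 ≈ 1.1199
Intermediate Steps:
x = -109/103 (x = 218*(-1/206) = -109/103 ≈ -1.0583)
x**2 = (-109/103)**2 = 11881/10609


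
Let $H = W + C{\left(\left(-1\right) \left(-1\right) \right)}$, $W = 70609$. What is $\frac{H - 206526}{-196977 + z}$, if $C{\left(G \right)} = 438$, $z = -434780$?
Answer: $\frac{135479}{631757} \approx 0.21445$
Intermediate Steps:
$H = 71047$ ($H = 70609 + 438 = 71047$)
$\frac{H - 206526}{-196977 + z} = \frac{71047 - 206526}{-196977 - 434780} = - \frac{135479}{-631757} = \left(-135479\right) \left(- \frac{1}{631757}\right) = \frac{135479}{631757}$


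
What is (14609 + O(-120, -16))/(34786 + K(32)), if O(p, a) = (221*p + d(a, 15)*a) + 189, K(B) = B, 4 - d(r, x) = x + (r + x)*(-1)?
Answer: -5765/17409 ≈ -0.33115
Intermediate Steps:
d(r, x) = 4 + r (d(r, x) = 4 - (x + (r + x)*(-1)) = 4 - (x + (-r - x)) = 4 - (-1)*r = 4 + r)
O(p, a) = 189 + 221*p + a*(4 + a) (O(p, a) = (221*p + (4 + a)*a) + 189 = (221*p + a*(4 + a)) + 189 = 189 + 221*p + a*(4 + a))
(14609 + O(-120, -16))/(34786 + K(32)) = (14609 + (189 + 221*(-120) - 16*(4 - 16)))/(34786 + 32) = (14609 + (189 - 26520 - 16*(-12)))/34818 = (14609 + (189 - 26520 + 192))*(1/34818) = (14609 - 26139)*(1/34818) = -11530*1/34818 = -5765/17409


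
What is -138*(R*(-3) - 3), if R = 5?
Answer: 2484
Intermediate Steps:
-138*(R*(-3) - 3) = -138*(5*(-3) - 3) = -138*(-15 - 3) = -138*(-18) = 2484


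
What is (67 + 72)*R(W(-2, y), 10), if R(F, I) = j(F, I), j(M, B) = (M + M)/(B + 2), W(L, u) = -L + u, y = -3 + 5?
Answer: 278/3 ≈ 92.667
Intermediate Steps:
y = 2
W(L, u) = u - L
j(M, B) = 2*M/(2 + B) (j(M, B) = (2*M)/(2 + B) = 2*M/(2 + B))
R(F, I) = 2*F/(2 + I)
(67 + 72)*R(W(-2, y), 10) = (67 + 72)*(2*(2 - 1*(-2))/(2 + 10)) = 139*(2*(2 + 2)/12) = 139*(2*4*(1/12)) = 139*(2/3) = 278/3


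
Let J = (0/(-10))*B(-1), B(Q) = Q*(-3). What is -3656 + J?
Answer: -3656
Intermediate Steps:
B(Q) = -3*Q
J = 0 (J = (0/(-10))*(-3*(-1)) = (0*(-1/10))*3 = 0*3 = 0)
-3656 + J = -3656 + 0 = -3656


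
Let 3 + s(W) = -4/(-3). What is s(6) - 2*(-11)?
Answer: 61/3 ≈ 20.333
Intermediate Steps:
s(W) = -5/3 (s(W) = -3 - 4/(-3) = -3 - 4*(-⅓) = -3 + 4/3 = -5/3)
s(6) - 2*(-11) = -5/3 - 2*(-11) = -5/3 + 22 = 61/3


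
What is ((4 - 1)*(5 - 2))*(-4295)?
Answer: -38655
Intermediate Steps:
((4 - 1)*(5 - 2))*(-4295) = (3*3)*(-4295) = 9*(-4295) = -38655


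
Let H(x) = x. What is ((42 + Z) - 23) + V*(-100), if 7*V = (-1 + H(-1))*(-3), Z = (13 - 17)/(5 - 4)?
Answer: -495/7 ≈ -70.714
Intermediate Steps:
Z = -4 (Z = -4/1 = -4*1 = -4)
V = 6/7 (V = ((-1 - 1)*(-3))/7 = (-2*(-3))/7 = (1/7)*6 = 6/7 ≈ 0.85714)
((42 + Z) - 23) + V*(-100) = ((42 - 4) - 23) + (6/7)*(-100) = (38 - 23) - 600/7 = 15 - 600/7 = -495/7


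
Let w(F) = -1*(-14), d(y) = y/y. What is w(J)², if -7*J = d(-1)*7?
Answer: 196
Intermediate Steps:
d(y) = 1
J = -1 (J = -7/7 = -⅐*7 = -1)
w(F) = 14
w(J)² = 14² = 196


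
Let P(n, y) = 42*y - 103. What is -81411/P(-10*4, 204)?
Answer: -81411/8465 ≈ -9.6174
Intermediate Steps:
P(n, y) = -103 + 42*y
-81411/P(-10*4, 204) = -81411/(-103 + 42*204) = -81411/(-103 + 8568) = -81411/8465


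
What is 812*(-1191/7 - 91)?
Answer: -212048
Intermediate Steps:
812*(-1191/7 - 91) = 812*(-1828/7) = -212048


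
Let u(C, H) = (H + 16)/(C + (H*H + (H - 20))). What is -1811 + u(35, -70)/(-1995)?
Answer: -1944968719/1073975 ≈ -1811.0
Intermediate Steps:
u(C, H) = (16 + H)/(-20 + C + H + H²) (u(C, H) = (16 + H)/(C + (H² + (-20 + H))) = (16 + H)/(C + (-20 + H + H²)) = (16 + H)/(-20 + C + H + H²))
-1811 + u(35, -70)/(-1995) = -1811 + ((16 - 70)/(-20 + 35 - 70 + (-70)²))/(-1995) = -1811 + (-54/(-20 + 35 - 70 + 4900))*(-1/1995) = -1811 + (-54/4845)*(-1/1995) = -1811 + ((1/4845)*(-54))*(-1/1995) = -1811 - 18/1615*(-1/1995) = -1811 + 6/1073975 = -1944968719/1073975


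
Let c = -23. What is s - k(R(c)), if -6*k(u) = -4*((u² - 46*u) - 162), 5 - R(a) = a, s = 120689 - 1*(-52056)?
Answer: 173189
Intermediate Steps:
s = 172745 (s = 120689 + 52056 = 172745)
R(a) = 5 - a
k(u) = -108 - 92*u/3 + 2*u²/3 (k(u) = -(-2)*((u² - 46*u) - 162)/3 = -(-2)*(-162 + u² - 46*u)/3 = -(648 - 4*u² + 184*u)/6 = -108 - 92*u/3 + 2*u²/3)
s - k(R(c)) = 172745 - (-108 - 92*(5 - 1*(-23))/3 + 2*(5 - 1*(-23))²/3) = 172745 - (-108 - 92*(5 + 23)/3 + 2*(5 + 23)²/3) = 172745 - (-108 - 92/3*28 + (⅔)*28²) = 172745 - (-108 - 2576/3 + (⅔)*784) = 172745 - (-108 - 2576/3 + 1568/3) = 172745 - 1*(-444) = 172745 + 444 = 173189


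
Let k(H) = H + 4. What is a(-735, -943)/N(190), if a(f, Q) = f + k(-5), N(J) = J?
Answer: -368/95 ≈ -3.8737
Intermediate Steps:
k(H) = 4 + H
a(f, Q) = -1 + f (a(f, Q) = f + (4 - 5) = f - 1 = -1 + f)
a(-735, -943)/N(190) = (-1 - 735)/190 = -736*1/190 = -368/95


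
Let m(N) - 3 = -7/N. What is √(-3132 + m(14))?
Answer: I*√12518/2 ≈ 55.942*I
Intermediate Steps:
m(N) = 3 - 7/N
√(-3132 + m(14)) = √(-3132 + (3 - 7/14)) = √(-3132 + (3 - 7*1/14)) = √(-3132 + (3 - ½)) = √(-3132 + 5/2) = √(-6259/2) = I*√12518/2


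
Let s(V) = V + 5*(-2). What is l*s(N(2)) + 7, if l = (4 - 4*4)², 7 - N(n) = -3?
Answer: 7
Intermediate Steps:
N(n) = 10 (N(n) = 7 - 1*(-3) = 7 + 3 = 10)
s(V) = -10 + V (s(V) = V - 10 = -10 + V)
l = 144 (l = (4 - 16)² = (-12)² = 144)
l*s(N(2)) + 7 = 144*(-10 + 10) + 7 = 144*0 + 7 = 0 + 7 = 7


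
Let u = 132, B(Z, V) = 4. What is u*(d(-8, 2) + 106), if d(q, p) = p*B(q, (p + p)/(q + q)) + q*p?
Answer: 12936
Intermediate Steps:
d(q, p) = 4*p + p*q (d(q, p) = p*4 + q*p = 4*p + p*q)
u*(d(-8, 2) + 106) = 132*(2*(4 - 8) + 106) = 132*(2*(-4) + 106) = 132*(-8 + 106) = 132*98 = 12936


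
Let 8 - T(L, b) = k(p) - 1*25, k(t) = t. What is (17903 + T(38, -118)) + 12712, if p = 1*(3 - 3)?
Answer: 30648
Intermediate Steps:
p = 0 (p = 1*0 = 0)
T(L, b) = 33 (T(L, b) = 8 - (0 - 1*25) = 8 - (0 - 25) = 8 - 1*(-25) = 8 + 25 = 33)
(17903 + T(38, -118)) + 12712 = (17903 + 33) + 12712 = 17936 + 12712 = 30648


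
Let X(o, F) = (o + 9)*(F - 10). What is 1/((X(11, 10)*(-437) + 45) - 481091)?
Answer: -1/481046 ≈ -2.0788e-6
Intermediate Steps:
X(o, F) = (-10 + F)*(9 + o) (X(o, F) = (9 + o)*(-10 + F) = (-10 + F)*(9 + o))
1/((X(11, 10)*(-437) + 45) - 481091) = 1/(((-90 - 10*11 + 9*10 + 10*11)*(-437) + 45) - 481091) = 1/(((-90 - 110 + 90 + 110)*(-437) + 45) - 481091) = 1/((0*(-437) + 45) - 481091) = 1/((0 + 45) - 481091) = 1/(45 - 481091) = 1/(-481046) = -1/481046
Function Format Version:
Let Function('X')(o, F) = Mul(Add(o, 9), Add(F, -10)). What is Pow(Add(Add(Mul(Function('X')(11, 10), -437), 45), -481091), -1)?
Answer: Rational(-1, 481046) ≈ -2.0788e-6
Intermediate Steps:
Function('X')(o, F) = Mul(Add(-10, F), Add(9, o)) (Function('X')(o, F) = Mul(Add(9, o), Add(-10, F)) = Mul(Add(-10, F), Add(9, o)))
Pow(Add(Add(Mul(Function('X')(11, 10), -437), 45), -481091), -1) = Pow(Add(Add(Mul(Add(-90, Mul(-10, 11), Mul(9, 10), Mul(10, 11)), -437), 45), -481091), -1) = Pow(Add(Add(Mul(Add(-90, -110, 90, 110), -437), 45), -481091), -1) = Pow(Add(Add(Mul(0, -437), 45), -481091), -1) = Pow(Add(Add(0, 45), -481091), -1) = Pow(Add(45, -481091), -1) = Pow(-481046, -1) = Rational(-1, 481046)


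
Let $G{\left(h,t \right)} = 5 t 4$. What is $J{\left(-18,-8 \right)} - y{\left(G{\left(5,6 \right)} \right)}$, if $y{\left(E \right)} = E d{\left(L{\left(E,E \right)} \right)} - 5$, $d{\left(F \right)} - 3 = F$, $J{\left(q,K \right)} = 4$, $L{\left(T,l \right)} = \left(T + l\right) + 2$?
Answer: $-29391$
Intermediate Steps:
$L{\left(T,l \right)} = 2 + T + l$
$d{\left(F \right)} = 3 + F$
$G{\left(h,t \right)} = 20 t$
$y{\left(E \right)} = -5 + E \left(5 + 2 E\right)$ ($y{\left(E \right)} = E \left(3 + \left(2 + E + E\right)\right) - 5 = E \left(3 + \left(2 + 2 E\right)\right) - 5 = E \left(5 + 2 E\right) - 5 = -5 + E \left(5 + 2 E\right)$)
$J{\left(-18,-8 \right)} - y{\left(G{\left(5,6 \right)} \right)} = 4 - \left(-5 + 20 \cdot 6 \left(5 + 2 \cdot 20 \cdot 6\right)\right) = 4 - \left(-5 + 120 \left(5 + 2 \cdot 120\right)\right) = 4 - \left(-5 + 120 \left(5 + 240\right)\right) = 4 - \left(-5 + 120 \cdot 245\right) = 4 - \left(-5 + 29400\right) = 4 - 29395 = -29391$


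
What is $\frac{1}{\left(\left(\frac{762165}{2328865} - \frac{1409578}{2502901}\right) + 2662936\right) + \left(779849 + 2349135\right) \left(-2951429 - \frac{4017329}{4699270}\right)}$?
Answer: $- \frac{2739166201508322355}{25296129009021408148223461779299} \approx -1.0828 \cdot 10^{-13}$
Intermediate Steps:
$\frac{1}{\left(\left(\frac{762165}{2328865} - \frac{1409578}{2502901}\right) + 2662936\right) + \left(779849 + 2349135\right) \left(-2951429 - \frac{4017329}{4699270}\right)} = \frac{1}{\left(\left(762165 \cdot \frac{1}{2328865} - \frac{1409578}{2502901}\right) + 2662936\right) + 3128984 \left(-2951429 - \frac{4017329}{4699270}\right)} = \frac{1}{\left(\left(\frac{152433}{465773} - \frac{1409578}{2502901}\right) + 2662936\right) + 3128984 \left(-2951429 - \frac{4017329}{4699270}\right)} = \frac{1}{\left(- \frac{275018665661}{1165783707473} + 2662936\right) + 3128984 \left(- \frac{13869565774159}{4699270}\right)} = \frac{1}{\frac{3104407127824655067}{1165783707473} - \frac{21698824697145562228}{2349635}} = \frac{1}{- \frac{25296129009021408148223461779299}{2739166201508322355}} = - \frac{2739166201508322355}{25296129009021408148223461779299}$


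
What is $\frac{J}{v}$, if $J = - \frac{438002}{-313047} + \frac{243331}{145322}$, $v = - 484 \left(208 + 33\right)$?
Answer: $- \frac{139825366201}{5306440716334296} \approx -2.635 \cdot 10^{-5}$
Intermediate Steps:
$v = -116644$ ($v = \left(-484\right) 241 = -116644$)
$J = \frac{139825366201}{45492616134}$ ($J = \left(-438002\right) \left(- \frac{1}{313047}\right) + 243331 \cdot \frac{1}{145322} = \frac{438002}{313047} + \frac{243331}{145322} = \frac{139825366201}{45492616134} \approx 3.0736$)
$\frac{J}{v} = \frac{139825366201}{45492616134 \left(-116644\right)} = \frac{139825366201}{45492616134} \left(- \frac{1}{116644}\right) = - \frac{139825366201}{5306440716334296}$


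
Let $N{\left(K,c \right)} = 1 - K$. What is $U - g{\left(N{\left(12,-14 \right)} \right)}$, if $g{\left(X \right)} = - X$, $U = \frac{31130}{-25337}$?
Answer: $- \frac{309837}{25337} \approx -12.229$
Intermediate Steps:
$U = - \frac{31130}{25337}$ ($U = 31130 \left(- \frac{1}{25337}\right) = - \frac{31130}{25337} \approx -1.2286$)
$U - g{\left(N{\left(12,-14 \right)} \right)} = - \frac{31130}{25337} - - (1 - 12) = - \frac{31130}{25337} - \left(-1\right) \left(-11\right) = - \frac{31130}{25337} - 11 = - \frac{309837}{25337}$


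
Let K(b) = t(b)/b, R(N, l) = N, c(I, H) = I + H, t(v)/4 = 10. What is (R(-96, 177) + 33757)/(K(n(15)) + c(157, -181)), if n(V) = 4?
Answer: -33661/14 ≈ -2404.4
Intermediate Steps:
t(v) = 40 (t(v) = 4*10 = 40)
c(I, H) = H + I
K(b) = 40/b
(R(-96, 177) + 33757)/(K(n(15)) + c(157, -181)) = (-96 + 33757)/(40/4 + (-181 + 157)) = 33661/(40*(1/4) - 24) = 33661/(10 - 24) = 33661/(-14) = 33661*(-1/14) = -33661/14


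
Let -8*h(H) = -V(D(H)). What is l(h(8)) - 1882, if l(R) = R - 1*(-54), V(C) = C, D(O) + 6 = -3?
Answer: -14633/8 ≈ -1829.1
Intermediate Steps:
D(O) = -9 (D(O) = -6 - 3 = -9)
h(H) = -9/8 (h(H) = -(-1)*(-9)/8 = -1/8*9 = -9/8)
l(R) = 54 + R (l(R) = R + 54 = 54 + R)
l(h(8)) - 1882 = (54 - 9/8) - 1882 = 423/8 - 1882 = -14633/8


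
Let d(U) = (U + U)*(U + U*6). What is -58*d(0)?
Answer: 0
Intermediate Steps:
d(U) = 14*U**2 (d(U) = (2*U)*(U + 6*U) = (2*U)*(7*U) = 14*U**2)
-58*d(0) = -812*0**2 = -812*0 = -58*0 = 0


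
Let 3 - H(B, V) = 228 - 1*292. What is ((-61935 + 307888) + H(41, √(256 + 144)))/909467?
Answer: 246020/909467 ≈ 0.27051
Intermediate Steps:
H(B, V) = 67 (H(B, V) = 3 - (228 - 1*292) = 3 - (228 - 292) = 3 - 1*(-64) = 3 + 64 = 67)
((-61935 + 307888) + H(41, √(256 + 144)))/909467 = ((-61935 + 307888) + 67)/909467 = (245953 + 67)*(1/909467) = 246020*(1/909467) = 246020/909467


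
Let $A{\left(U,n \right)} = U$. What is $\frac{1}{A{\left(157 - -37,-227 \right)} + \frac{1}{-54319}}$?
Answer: $\frac{54319}{10537885} \approx 0.0051546$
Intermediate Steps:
$\frac{1}{A{\left(157 - -37,-227 \right)} + \frac{1}{-54319}} = \frac{1}{\left(157 - -37\right) + \frac{1}{-54319}} = \frac{1}{\left(157 + 37\right) - \frac{1}{54319}} = \frac{1}{194 - \frac{1}{54319}} = \frac{1}{\frac{10537885}{54319}} = \frac{54319}{10537885}$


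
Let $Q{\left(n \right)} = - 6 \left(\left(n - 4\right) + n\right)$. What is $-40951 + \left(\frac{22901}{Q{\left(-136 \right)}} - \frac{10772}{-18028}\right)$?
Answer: $- \frac{305533881577}{7463592} \approx -40937.0$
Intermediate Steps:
$Q{\left(n \right)} = 24 - 12 n$ ($Q{\left(n \right)} = - 6 \left(\left(-4 + n\right) + n\right) = - 6 \left(-4 + 2 n\right) = 24 - 12 n$)
$-40951 + \left(\frac{22901}{Q{\left(-136 \right)}} - \frac{10772}{-18028}\right) = -40951 - \left(- \frac{2693}{4507} - \frac{22901}{24 - -1632}\right) = -40951 - \left(- \frac{2693}{4507} - \frac{22901}{24 + 1632}\right) = -40951 + \left(\frac{22901}{1656} + \frac{2693}{4507}\right) = -40951 + \frac{107674415}{7463592} = - \frac{305533881577}{7463592}$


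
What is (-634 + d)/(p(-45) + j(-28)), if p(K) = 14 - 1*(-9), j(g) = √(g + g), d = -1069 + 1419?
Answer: -6532/585 + 568*I*√14/585 ≈ -11.166 + 3.6329*I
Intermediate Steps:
d = 350
j(g) = √2*√g (j(g) = √(2*g) = √2*√g)
p(K) = 23 (p(K) = 14 + 9 = 23)
(-634 + d)/(p(-45) + j(-28)) = (-634 + 350)/(23 + √2*√(-28)) = -284/(23 + √2*(2*I*√7)) = -284/(23 + 2*I*√14)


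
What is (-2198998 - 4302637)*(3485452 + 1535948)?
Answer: -32647309989000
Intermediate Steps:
(-2198998 - 4302637)*(3485452 + 1535948) = -6501635*5021400 = -32647309989000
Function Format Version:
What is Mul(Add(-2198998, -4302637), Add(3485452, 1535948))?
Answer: -32647309989000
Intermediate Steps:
Mul(Add(-2198998, -4302637), Add(3485452, 1535948)) = Mul(-6501635, 5021400) = -32647309989000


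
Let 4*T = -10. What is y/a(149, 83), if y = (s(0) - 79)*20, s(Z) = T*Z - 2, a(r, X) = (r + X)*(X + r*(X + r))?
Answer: -405/2009758 ≈ -0.00020152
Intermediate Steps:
T = -5/2 (T = (¼)*(-10) = -5/2 ≈ -2.5000)
a(r, X) = (X + r)*(X + r*(X + r))
s(Z) = -2 - 5*Z/2 (s(Z) = -5*Z/2 - 2 = -2 - 5*Z/2)
y = -1620 (y = ((-2 - 5/2*0) - 79)*20 = ((-2 + 0) - 79)*20 = (-2 - 79)*20 = -81*20 = -1620)
y/a(149, 83) = -1620/(83² + 149³ + 83*149 + 149*83² + 2*83*149²) = -1620/(6889 + 3307949 + 12367 + 149*6889 + 2*83*22201) = -1620/(6889 + 3307949 + 12367 + 1026461 + 3685366) = -1620/8039032 = -1620*1/8039032 = -405/2009758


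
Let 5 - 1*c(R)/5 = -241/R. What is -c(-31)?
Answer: 430/31 ≈ 13.871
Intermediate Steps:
c(R) = 25 + 1205/R (c(R) = 25 - (-1205)/R = 25 + 1205/R)
-c(-31) = -(25 + 1205/(-31)) = -(25 + 1205*(-1/31)) = -(25 - 1205/31) = -1*(-430/31) = 430/31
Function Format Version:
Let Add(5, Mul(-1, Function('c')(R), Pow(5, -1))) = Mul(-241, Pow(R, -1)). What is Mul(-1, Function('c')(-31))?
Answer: Rational(430, 31) ≈ 13.871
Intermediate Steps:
Function('c')(R) = Add(25, Mul(1205, Pow(R, -1))) (Function('c')(R) = Add(25, Mul(-5, Mul(-241, Pow(R, -1)))) = Add(25, Mul(1205, Pow(R, -1))))
Mul(-1, Function('c')(-31)) = Mul(-1, Add(25, Mul(1205, Pow(-31, -1)))) = Mul(-1, Add(25, Mul(1205, Rational(-1, 31)))) = Mul(-1, Add(25, Rational(-1205, 31))) = Mul(-1, Rational(-430, 31)) = Rational(430, 31)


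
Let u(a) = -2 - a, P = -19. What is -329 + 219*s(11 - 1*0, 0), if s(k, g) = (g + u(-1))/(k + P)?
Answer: -2413/8 ≈ -301.63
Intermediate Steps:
s(k, g) = (-1 + g)/(-19 + k) (s(k, g) = (g + (-2 - 1*(-1)))/(k - 19) = (g + (-2 + 1))/(-19 + k) = (g - 1)/(-19 + k) = (-1 + g)/(-19 + k))
-329 + 219*s(11 - 1*0, 0) = -329 + 219*((-1 + 0)/(-19 + (11 - 1*0))) = -329 + 219*(-1/(-19 + (11 + 0))) = -329 + 219*(-1/(-19 + 11)) = -329 + 219*(-1/(-8)) = -329 + 219*(-1/8*(-1)) = -329 + 219*(1/8) = -329 + 219/8 = -2413/8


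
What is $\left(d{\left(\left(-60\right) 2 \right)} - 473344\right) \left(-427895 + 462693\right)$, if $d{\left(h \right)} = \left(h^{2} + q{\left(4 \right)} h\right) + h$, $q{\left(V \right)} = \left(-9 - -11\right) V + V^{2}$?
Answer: $-16074727312$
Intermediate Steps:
$q{\left(V \right)} = V^{2} + 2 V$ ($q{\left(V \right)} = \left(-9 + 11\right) V + V^{2} = 2 V + V^{2} = V^{2} + 2 V$)
$d{\left(h \right)} = h^{2} + 25 h$ ($d{\left(h \right)} = \left(h^{2} + 4 \left(2 + 4\right) h\right) + h = \left(h^{2} + 4 \cdot 6 h\right) + h = \left(h^{2} + 24 h\right) + h = h^{2} + 25 h$)
$\left(d{\left(\left(-60\right) 2 \right)} - 473344\right) \left(-427895 + 462693\right) = \left(\left(-60\right) 2 \left(25 - 120\right) - 473344\right) \left(-427895 + 462693\right) = \left(- 120 \left(25 - 120\right) - 473344\right) 34798 = \left(\left(-120\right) \left(-95\right) - 473344\right) 34798 = \left(11400 - 473344\right) 34798 = \left(-461944\right) 34798 = -16074727312$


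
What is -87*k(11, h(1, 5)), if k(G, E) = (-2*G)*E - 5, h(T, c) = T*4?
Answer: 8091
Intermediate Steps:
h(T, c) = 4*T
k(G, E) = -5 - 2*E*G (k(G, E) = -2*E*G - 5 = -5 - 2*E*G)
-87*k(11, h(1, 5)) = -87*(-5 - 2*4*1*11) = -87*(-5 - 2*4*11) = -87*(-5 - 88) = -87*(-93) = 8091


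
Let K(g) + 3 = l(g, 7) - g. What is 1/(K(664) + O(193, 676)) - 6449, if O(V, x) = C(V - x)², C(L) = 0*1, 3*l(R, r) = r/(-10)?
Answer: -129089663/20017 ≈ -6449.0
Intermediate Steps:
l(R, r) = -r/30 (l(R, r) = (r/(-10))/3 = (r*(-⅒))/3 = (-r/10)/3 = -r/30)
C(L) = 0
K(g) = -97/30 - g (K(g) = -3 + (-1/30*7 - g) = -3 + (-7/30 - g) = -97/30 - g)
O(V, x) = 0 (O(V, x) = 0² = 0)
1/(K(664) + O(193, 676)) - 6449 = 1/((-97/30 - 1*664) + 0) - 6449 = 1/((-97/30 - 664) + 0) - 6449 = 1/(-20017/30 + 0) - 6449 = 1/(-20017/30) - 6449 = -30/20017 - 6449 = -129089663/20017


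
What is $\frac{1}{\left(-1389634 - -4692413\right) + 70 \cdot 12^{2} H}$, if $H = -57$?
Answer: $\frac{1}{2728219} \approx 3.6654 \cdot 10^{-7}$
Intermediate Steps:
$\frac{1}{\left(-1389634 - -4692413\right) + 70 \cdot 12^{2} H} = \frac{1}{\left(-1389634 - -4692413\right) + 70 \cdot 12^{2} \left(-57\right)} = \frac{1}{\left(-1389634 + 4692413\right) + 70 \cdot 144 \left(-57\right)} = \frac{1}{3302779 + 10080 \left(-57\right)} = \frac{1}{3302779 - 574560} = \frac{1}{2728219}$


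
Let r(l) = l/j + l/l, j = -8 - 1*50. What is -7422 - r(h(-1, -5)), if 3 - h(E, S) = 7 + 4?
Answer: -215271/29 ≈ -7423.1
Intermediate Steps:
j = -58 (j = -8 - 50 = -58)
h(E, S) = -8 (h(E, S) = 3 - (7 + 4) = 3 - 1*11 = 3 - 11 = -8)
r(l) = 1 - l/58 (r(l) = l/(-58) + l/l = l*(-1/58) + 1 = -l/58 + 1 = 1 - l/58)
-7422 - r(h(-1, -5)) = -7422 - (1 - 1/58*(-8)) = -7422 - (1 + 4/29) = -7422 - 1*33/29 = -7422 - 33/29 = -215271/29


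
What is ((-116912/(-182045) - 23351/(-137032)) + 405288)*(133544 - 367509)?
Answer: -473092711233112460307/4989198088 ≈ -9.4823e+10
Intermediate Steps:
((-116912/(-182045) - 23351/(-137032)) + 405288)*(133544 - 367509) = ((-116912*(-1/182045) - 23351*(-1/137032)) + 405288)*(-233965) = ((116912/182045 + 23351/137032) + 405288)*(-233965) = (20271617979/24945990440 + 405288)*(-233965) = (10110330845064699/24945990440)*(-233965) = -473092711233112460307/4989198088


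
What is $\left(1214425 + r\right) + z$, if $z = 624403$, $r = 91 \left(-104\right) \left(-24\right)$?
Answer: $2065964$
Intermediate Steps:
$r = 227136$ ($r = \left(-9464\right) \left(-24\right) = 227136$)
$\left(1214425 + r\right) + z = \left(1214425 + 227136\right) + 624403 = 1441561 + 624403 = 2065964$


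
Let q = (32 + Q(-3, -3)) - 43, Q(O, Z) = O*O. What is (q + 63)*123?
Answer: 7503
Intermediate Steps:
Q(O, Z) = O²
q = -2 (q = (32 + (-3)²) - 43 = (32 + 9) - 43 = 41 - 43 = -2)
(q + 63)*123 = (-2 + 63)*123 = 61*123 = 7503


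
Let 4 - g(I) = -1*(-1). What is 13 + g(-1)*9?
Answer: 40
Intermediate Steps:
g(I) = 3 (g(I) = 4 - (-1)*(-1) = 4 - 1*1 = 4 - 1 = 3)
13 + g(-1)*9 = 13 + 3*9 = 13 + 27 = 40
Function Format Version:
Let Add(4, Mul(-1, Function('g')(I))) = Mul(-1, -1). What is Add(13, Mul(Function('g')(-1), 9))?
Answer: 40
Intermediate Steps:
Function('g')(I) = 3 (Function('g')(I) = Add(4, Mul(-1, Mul(-1, -1))) = Add(4, Mul(-1, 1)) = Add(4, -1) = 3)
Add(13, Mul(Function('g')(-1), 9)) = Add(13, Mul(3, 9)) = Add(13, 27) = 40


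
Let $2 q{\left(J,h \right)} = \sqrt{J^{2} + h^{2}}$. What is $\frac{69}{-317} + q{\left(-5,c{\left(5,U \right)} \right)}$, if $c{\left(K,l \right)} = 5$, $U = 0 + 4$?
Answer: $- \frac{69}{317} + \frac{5 \sqrt{2}}{2} \approx 3.3179$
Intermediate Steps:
$U = 4$
$q{\left(J,h \right)} = \frac{\sqrt{J^{2} + h^{2}}}{2}$
$\frac{69}{-317} + q{\left(-5,c{\left(5,U \right)} \right)} = \frac{69}{-317} + \frac{\sqrt{\left(-5\right)^{2} + 5^{2}}}{2} = 69 \left(- \frac{1}{317}\right) + \frac{\sqrt{25 + 25}}{2} = - \frac{69}{317} + \frac{\sqrt{50}}{2} = - \frac{69}{317} + \frac{5 \sqrt{2}}{2}$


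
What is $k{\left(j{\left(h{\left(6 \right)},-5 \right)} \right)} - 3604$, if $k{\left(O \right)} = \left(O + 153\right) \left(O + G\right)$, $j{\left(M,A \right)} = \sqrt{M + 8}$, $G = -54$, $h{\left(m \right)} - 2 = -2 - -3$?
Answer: $-11855 + 99 \sqrt{11} \approx -11527.0$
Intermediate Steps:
$h{\left(m \right)} = 3$ ($h{\left(m \right)} = 2 - -1 = 2 + \left(-2 + 3\right) = 2 + 1 = 3$)
$j{\left(M,A \right)} = \sqrt{8 + M}$
$k{\left(O \right)} = \left(-54 + O\right) \left(153 + O\right)$ ($k{\left(O \right)} = \left(O + 153\right) \left(O - 54\right) = \left(153 + O\right) \left(-54 + O\right) = \left(-54 + O\right) \left(153 + O\right)$)
$k{\left(j{\left(h{\left(6 \right)},-5 \right)} \right)} - 3604 = \left(-8262 + \left(\sqrt{8 + 3}\right)^{2} + 99 \sqrt{8 + 3}\right) - 3604 = \left(-8262 + \left(\sqrt{11}\right)^{2} + 99 \sqrt{11}\right) - 3604 = \left(-8262 + 11 + 99 \sqrt{11}\right) - 3604 = \left(-8251 + 99 \sqrt{11}\right) - 3604 = -11855 + 99 \sqrt{11}$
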